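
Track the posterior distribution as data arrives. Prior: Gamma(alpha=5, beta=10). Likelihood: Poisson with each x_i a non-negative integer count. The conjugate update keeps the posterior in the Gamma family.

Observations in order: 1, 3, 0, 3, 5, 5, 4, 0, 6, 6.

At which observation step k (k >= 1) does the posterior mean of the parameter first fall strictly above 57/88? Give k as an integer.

k = 2

obs 1: x=1 → posterior Gamma(6, 11)
obs 2: x=3 → posterior Gamma(9, 12)
obs 3: x=0 → posterior Gamma(9, 13)
obs 4: x=3 → posterior Gamma(12, 14)
obs 5: x=5 → posterior Gamma(17, 15)
obs 6: x=5 → posterior Gamma(22, 16)
obs 7: x=4 → posterior Gamma(26, 17)
obs 8: x=0 → posterior Gamma(26, 18)
obs 9: x=6 → posterior Gamma(32, 19)
obs 10: x=6 → posterior Gamma(38, 20)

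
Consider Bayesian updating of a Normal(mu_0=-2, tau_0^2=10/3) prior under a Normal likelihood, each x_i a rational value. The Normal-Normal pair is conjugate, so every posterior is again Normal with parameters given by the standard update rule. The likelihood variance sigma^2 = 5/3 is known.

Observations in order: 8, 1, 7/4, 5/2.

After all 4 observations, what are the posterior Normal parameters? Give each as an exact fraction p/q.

mu_0=49/18, tau_0^2=10/27

obs 1: x=8 → posterior Normal(14/3, 10/9)
obs 2: x=1 → posterior Normal(16/5, 2/3)
obs 3: x=7/4 → posterior Normal(39/14, 10/21)
obs 4: x=5/2 → posterior Normal(49/18, 10/27)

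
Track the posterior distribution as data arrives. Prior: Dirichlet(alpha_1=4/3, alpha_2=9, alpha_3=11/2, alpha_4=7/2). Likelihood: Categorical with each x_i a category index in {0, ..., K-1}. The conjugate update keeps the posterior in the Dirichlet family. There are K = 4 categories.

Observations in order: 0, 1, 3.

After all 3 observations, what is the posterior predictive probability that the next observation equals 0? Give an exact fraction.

obs 1: x=0 → posterior Dirichlet(7/3, 9, 11/2, 7/2)
obs 2: x=1 → posterior Dirichlet(7/3, 10, 11/2, 7/2)
obs 3: x=3 → posterior Dirichlet(7/3, 10, 11/2, 9/2)

7/67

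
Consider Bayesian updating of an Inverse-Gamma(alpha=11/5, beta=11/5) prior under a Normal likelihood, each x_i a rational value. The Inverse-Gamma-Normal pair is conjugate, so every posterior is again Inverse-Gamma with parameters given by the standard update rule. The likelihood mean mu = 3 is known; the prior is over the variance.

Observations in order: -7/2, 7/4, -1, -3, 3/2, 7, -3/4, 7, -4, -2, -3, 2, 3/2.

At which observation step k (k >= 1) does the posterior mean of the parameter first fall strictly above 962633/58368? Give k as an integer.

k = 9

obs 1: x=-7/2 → posterior Inverse-Gamma(27/10, 933/40)
obs 2: x=7/4 → posterior Inverse-Gamma(16/5, 3857/160)
obs 3: x=-1 → posterior Inverse-Gamma(37/10, 5137/160)
obs 4: x=-3 → posterior Inverse-Gamma(21/5, 8017/160)
obs 5: x=3/2 → posterior Inverse-Gamma(47/10, 8197/160)
obs 6: x=7 → posterior Inverse-Gamma(26/5, 9477/160)
obs 7: x=-3/4 → posterior Inverse-Gamma(57/10, 5301/80)
obs 8: x=7 → posterior Inverse-Gamma(31/5, 5941/80)
obs 9: x=-4 → posterior Inverse-Gamma(67/10, 7901/80)
obs 10: x=-2 → posterior Inverse-Gamma(36/5, 8901/80)
obs 11: x=-3 → posterior Inverse-Gamma(77/10, 10341/80)
obs 12: x=2 → posterior Inverse-Gamma(41/5, 10381/80)
obs 13: x=3/2 → posterior Inverse-Gamma(87/10, 10471/80)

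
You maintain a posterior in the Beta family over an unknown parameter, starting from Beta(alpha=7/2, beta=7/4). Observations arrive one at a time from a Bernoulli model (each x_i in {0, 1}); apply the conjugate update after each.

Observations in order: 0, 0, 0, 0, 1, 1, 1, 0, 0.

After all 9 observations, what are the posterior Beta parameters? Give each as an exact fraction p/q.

obs 1: x=0 → posterior Beta(7/2, 11/4)
obs 2: x=0 → posterior Beta(7/2, 15/4)
obs 3: x=0 → posterior Beta(7/2, 19/4)
obs 4: x=0 → posterior Beta(7/2, 23/4)
obs 5: x=1 → posterior Beta(9/2, 23/4)
obs 6: x=1 → posterior Beta(11/2, 23/4)
obs 7: x=1 → posterior Beta(13/2, 23/4)
obs 8: x=0 → posterior Beta(13/2, 27/4)
obs 9: x=0 → posterior Beta(13/2, 31/4)

alpha=13/2, beta=31/4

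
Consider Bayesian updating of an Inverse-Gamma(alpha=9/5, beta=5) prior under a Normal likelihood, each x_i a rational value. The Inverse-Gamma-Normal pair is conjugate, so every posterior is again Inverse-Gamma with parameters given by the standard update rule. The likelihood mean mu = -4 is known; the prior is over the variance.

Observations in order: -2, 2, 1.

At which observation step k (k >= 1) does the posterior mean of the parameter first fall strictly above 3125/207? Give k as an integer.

obs 1: x=-2 → posterior Inverse-Gamma(23/10, 7)
obs 2: x=2 → posterior Inverse-Gamma(14/5, 25)
obs 3: x=1 → posterior Inverse-Gamma(33/10, 75/2)

k = 3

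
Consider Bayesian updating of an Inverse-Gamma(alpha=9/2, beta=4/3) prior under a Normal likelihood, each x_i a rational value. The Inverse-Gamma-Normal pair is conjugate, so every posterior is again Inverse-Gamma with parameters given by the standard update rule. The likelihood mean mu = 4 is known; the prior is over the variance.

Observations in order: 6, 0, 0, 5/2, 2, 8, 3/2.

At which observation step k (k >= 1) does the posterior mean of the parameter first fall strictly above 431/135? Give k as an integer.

k = 3

obs 1: x=6 → posterior Inverse-Gamma(5, 10/3)
obs 2: x=0 → posterior Inverse-Gamma(11/2, 34/3)
obs 3: x=0 → posterior Inverse-Gamma(6, 58/3)
obs 4: x=5/2 → posterior Inverse-Gamma(13/2, 491/24)
obs 5: x=2 → posterior Inverse-Gamma(7, 539/24)
obs 6: x=8 → posterior Inverse-Gamma(15/2, 731/24)
obs 7: x=3/2 → posterior Inverse-Gamma(8, 403/12)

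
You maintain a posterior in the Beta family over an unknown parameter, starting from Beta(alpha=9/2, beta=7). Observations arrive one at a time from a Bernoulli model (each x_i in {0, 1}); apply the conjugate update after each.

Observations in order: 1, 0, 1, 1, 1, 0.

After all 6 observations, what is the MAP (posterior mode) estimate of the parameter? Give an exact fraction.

obs 1: x=1 → posterior Beta(11/2, 7)
obs 2: x=0 → posterior Beta(11/2, 8)
obs 3: x=1 → posterior Beta(13/2, 8)
obs 4: x=1 → posterior Beta(15/2, 8)
obs 5: x=1 → posterior Beta(17/2, 8)
obs 6: x=0 → posterior Beta(17/2, 9)

15/31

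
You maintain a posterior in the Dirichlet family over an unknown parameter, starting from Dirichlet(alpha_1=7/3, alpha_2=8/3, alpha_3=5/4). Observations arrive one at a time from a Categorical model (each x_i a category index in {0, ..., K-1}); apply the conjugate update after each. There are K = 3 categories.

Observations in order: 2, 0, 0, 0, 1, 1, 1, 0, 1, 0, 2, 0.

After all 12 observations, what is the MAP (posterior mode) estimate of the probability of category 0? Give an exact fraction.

88/183

obs 1: x=2 → posterior Dirichlet(7/3, 8/3, 9/4)
obs 2: x=0 → posterior Dirichlet(10/3, 8/3, 9/4)
obs 3: x=0 → posterior Dirichlet(13/3, 8/3, 9/4)
obs 4: x=0 → posterior Dirichlet(16/3, 8/3, 9/4)
obs 5: x=1 → posterior Dirichlet(16/3, 11/3, 9/4)
obs 6: x=1 → posterior Dirichlet(16/3, 14/3, 9/4)
obs 7: x=1 → posterior Dirichlet(16/3, 17/3, 9/4)
obs 8: x=0 → posterior Dirichlet(19/3, 17/3, 9/4)
obs 9: x=1 → posterior Dirichlet(19/3, 20/3, 9/4)
obs 10: x=0 → posterior Dirichlet(22/3, 20/3, 9/4)
obs 11: x=2 → posterior Dirichlet(22/3, 20/3, 13/4)
obs 12: x=0 → posterior Dirichlet(25/3, 20/3, 13/4)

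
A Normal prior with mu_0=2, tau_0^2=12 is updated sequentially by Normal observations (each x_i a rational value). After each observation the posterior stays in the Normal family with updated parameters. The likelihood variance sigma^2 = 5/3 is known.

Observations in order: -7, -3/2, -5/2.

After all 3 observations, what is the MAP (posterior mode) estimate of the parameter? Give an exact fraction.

-386/113

obs 1: x=-7 → posterior Normal(-242/41, 60/41)
obs 2: x=-3/2 → posterior Normal(-296/77, 60/77)
obs 3: x=-5/2 → posterior Normal(-386/113, 60/113)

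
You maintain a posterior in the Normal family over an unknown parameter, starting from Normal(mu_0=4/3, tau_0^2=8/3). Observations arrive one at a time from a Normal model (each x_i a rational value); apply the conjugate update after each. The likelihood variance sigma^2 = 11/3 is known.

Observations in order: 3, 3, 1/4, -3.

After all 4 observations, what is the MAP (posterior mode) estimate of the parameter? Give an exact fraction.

obs 1: x=3 → posterior Normal(116/57, 88/57)
obs 2: x=3 → posterior Normal(188/81, 88/81)
obs 3: x=1/4 → posterior Normal(194/105, 88/105)
obs 4: x=-3 → posterior Normal(122/129, 88/129)

122/129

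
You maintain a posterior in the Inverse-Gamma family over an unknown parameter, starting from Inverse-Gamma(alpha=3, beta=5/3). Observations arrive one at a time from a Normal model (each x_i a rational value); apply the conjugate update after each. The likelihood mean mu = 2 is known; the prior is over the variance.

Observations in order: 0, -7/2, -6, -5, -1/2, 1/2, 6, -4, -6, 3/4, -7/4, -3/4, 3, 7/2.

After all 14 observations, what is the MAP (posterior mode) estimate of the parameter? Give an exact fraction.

14473/1056

obs 1: x=0 → posterior Inverse-Gamma(7/2, 11/3)
obs 2: x=-7/2 → posterior Inverse-Gamma(4, 451/24)
obs 3: x=-6 → posterior Inverse-Gamma(9/2, 1219/24)
obs 4: x=-5 → posterior Inverse-Gamma(5, 1807/24)
obs 5: x=-1/2 → posterior Inverse-Gamma(11/2, 941/12)
obs 6: x=1/2 → posterior Inverse-Gamma(6, 1909/24)
obs 7: x=6 → posterior Inverse-Gamma(13/2, 2101/24)
obs 8: x=-4 → posterior Inverse-Gamma(7, 2533/24)
obs 9: x=-6 → posterior Inverse-Gamma(15/2, 3301/24)
obs 10: x=3/4 → posterior Inverse-Gamma(8, 13279/96)
obs 11: x=-7/4 → posterior Inverse-Gamma(17/2, 6977/48)
obs 12: x=-3/4 → posterior Inverse-Gamma(9, 14317/96)
obs 13: x=3 → posterior Inverse-Gamma(19/2, 14365/96)
obs 14: x=7/2 → posterior Inverse-Gamma(10, 14473/96)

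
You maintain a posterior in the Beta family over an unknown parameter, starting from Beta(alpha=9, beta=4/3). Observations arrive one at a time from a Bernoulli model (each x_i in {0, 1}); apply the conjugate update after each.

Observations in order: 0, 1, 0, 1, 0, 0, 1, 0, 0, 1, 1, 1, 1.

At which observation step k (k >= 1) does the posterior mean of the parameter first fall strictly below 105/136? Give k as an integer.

k = 3

obs 1: x=0 → posterior Beta(9, 7/3)
obs 2: x=1 → posterior Beta(10, 7/3)
obs 3: x=0 → posterior Beta(10, 10/3)
obs 4: x=1 → posterior Beta(11, 10/3)
obs 5: x=0 → posterior Beta(11, 13/3)
obs 6: x=0 → posterior Beta(11, 16/3)
obs 7: x=1 → posterior Beta(12, 16/3)
obs 8: x=0 → posterior Beta(12, 19/3)
obs 9: x=0 → posterior Beta(12, 22/3)
obs 10: x=1 → posterior Beta(13, 22/3)
obs 11: x=1 → posterior Beta(14, 22/3)
obs 12: x=1 → posterior Beta(15, 22/3)
obs 13: x=1 → posterior Beta(16, 22/3)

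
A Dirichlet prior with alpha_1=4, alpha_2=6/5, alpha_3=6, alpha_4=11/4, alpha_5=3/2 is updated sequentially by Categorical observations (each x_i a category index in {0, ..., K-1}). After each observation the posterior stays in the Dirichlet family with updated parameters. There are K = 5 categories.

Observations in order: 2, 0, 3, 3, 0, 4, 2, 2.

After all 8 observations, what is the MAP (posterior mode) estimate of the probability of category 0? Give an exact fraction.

100/369

obs 1: x=2 → posterior Dirichlet(4, 6/5, 7, 11/4, 3/2)
obs 2: x=0 → posterior Dirichlet(5, 6/5, 7, 11/4, 3/2)
obs 3: x=3 → posterior Dirichlet(5, 6/5, 7, 15/4, 3/2)
obs 4: x=3 → posterior Dirichlet(5, 6/5, 7, 19/4, 3/2)
obs 5: x=0 → posterior Dirichlet(6, 6/5, 7, 19/4, 3/2)
obs 6: x=4 → posterior Dirichlet(6, 6/5, 7, 19/4, 5/2)
obs 7: x=2 → posterior Dirichlet(6, 6/5, 8, 19/4, 5/2)
obs 8: x=2 → posterior Dirichlet(6, 6/5, 9, 19/4, 5/2)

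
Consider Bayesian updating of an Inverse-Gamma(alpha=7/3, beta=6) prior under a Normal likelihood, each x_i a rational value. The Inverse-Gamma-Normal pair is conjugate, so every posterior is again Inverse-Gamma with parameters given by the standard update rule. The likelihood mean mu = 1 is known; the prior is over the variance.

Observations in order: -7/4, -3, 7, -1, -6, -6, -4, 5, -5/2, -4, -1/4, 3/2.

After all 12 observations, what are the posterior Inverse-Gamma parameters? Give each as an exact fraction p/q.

obs 1: x=-7/4 → posterior Inverse-Gamma(17/6, 313/32)
obs 2: x=-3 → posterior Inverse-Gamma(10/3, 569/32)
obs 3: x=7 → posterior Inverse-Gamma(23/6, 1145/32)
obs 4: x=-1 → posterior Inverse-Gamma(13/3, 1209/32)
obs 5: x=-6 → posterior Inverse-Gamma(29/6, 1993/32)
obs 6: x=-6 → posterior Inverse-Gamma(16/3, 2777/32)
obs 7: x=-4 → posterior Inverse-Gamma(35/6, 3177/32)
obs 8: x=5 → posterior Inverse-Gamma(19/3, 3433/32)
obs 9: x=-5/2 → posterior Inverse-Gamma(41/6, 3629/32)
obs 10: x=-4 → posterior Inverse-Gamma(22/3, 4029/32)
obs 11: x=-1/4 → posterior Inverse-Gamma(47/6, 2027/16)
obs 12: x=3/2 → posterior Inverse-Gamma(25/3, 2029/16)

alpha=25/3, beta=2029/16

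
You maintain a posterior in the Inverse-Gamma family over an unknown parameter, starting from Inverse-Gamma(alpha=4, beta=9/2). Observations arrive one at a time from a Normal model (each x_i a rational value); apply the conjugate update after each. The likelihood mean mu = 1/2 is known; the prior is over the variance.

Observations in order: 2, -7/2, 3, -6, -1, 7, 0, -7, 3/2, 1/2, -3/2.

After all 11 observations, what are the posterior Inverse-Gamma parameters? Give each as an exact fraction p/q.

alpha=19/2, beta=727/8

obs 1: x=2 → posterior Inverse-Gamma(9/2, 45/8)
obs 2: x=-7/2 → posterior Inverse-Gamma(5, 109/8)
obs 3: x=3 → posterior Inverse-Gamma(11/2, 67/4)
obs 4: x=-6 → posterior Inverse-Gamma(6, 303/8)
obs 5: x=-1 → posterior Inverse-Gamma(13/2, 39)
obs 6: x=7 → posterior Inverse-Gamma(7, 481/8)
obs 7: x=0 → posterior Inverse-Gamma(15/2, 241/4)
obs 8: x=-7 → posterior Inverse-Gamma(8, 707/8)
obs 9: x=3/2 → posterior Inverse-Gamma(17/2, 711/8)
obs 10: x=1/2 → posterior Inverse-Gamma(9, 711/8)
obs 11: x=-3/2 → posterior Inverse-Gamma(19/2, 727/8)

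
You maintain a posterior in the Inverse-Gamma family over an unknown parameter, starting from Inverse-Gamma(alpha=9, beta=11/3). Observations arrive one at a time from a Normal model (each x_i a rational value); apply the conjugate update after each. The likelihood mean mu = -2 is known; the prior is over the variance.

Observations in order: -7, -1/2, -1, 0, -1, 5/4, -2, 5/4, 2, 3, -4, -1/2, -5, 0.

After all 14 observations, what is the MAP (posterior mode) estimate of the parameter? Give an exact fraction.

obs 1: x=-7 → posterior Inverse-Gamma(19/2, 97/6)
obs 2: x=-1/2 → posterior Inverse-Gamma(10, 415/24)
obs 3: x=-1 → posterior Inverse-Gamma(21/2, 427/24)
obs 4: x=0 → posterior Inverse-Gamma(11, 475/24)
obs 5: x=-1 → posterior Inverse-Gamma(23/2, 487/24)
obs 6: x=5/4 → posterior Inverse-Gamma(12, 2455/96)
obs 7: x=-2 → posterior Inverse-Gamma(25/2, 2455/96)
obs 8: x=5/4 → posterior Inverse-Gamma(13, 1481/48)
obs 9: x=2 → posterior Inverse-Gamma(27/2, 1865/48)
obs 10: x=3 → posterior Inverse-Gamma(14, 2465/48)
obs 11: x=-4 → posterior Inverse-Gamma(29/2, 2561/48)
obs 12: x=-1/2 → posterior Inverse-Gamma(15, 2615/48)
obs 13: x=-5 → posterior Inverse-Gamma(31/2, 2831/48)
obs 14: x=0 → posterior Inverse-Gamma(16, 2927/48)

2927/816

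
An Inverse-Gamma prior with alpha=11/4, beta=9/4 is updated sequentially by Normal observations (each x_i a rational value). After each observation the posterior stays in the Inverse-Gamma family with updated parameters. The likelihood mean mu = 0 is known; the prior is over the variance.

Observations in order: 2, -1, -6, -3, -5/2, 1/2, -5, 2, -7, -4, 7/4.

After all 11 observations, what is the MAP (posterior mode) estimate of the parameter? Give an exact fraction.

obs 1: x=2 → posterior Inverse-Gamma(13/4, 17/4)
obs 2: x=-1 → posterior Inverse-Gamma(15/4, 19/4)
obs 3: x=-6 → posterior Inverse-Gamma(17/4, 91/4)
obs 4: x=-3 → posterior Inverse-Gamma(19/4, 109/4)
obs 5: x=-5/2 → posterior Inverse-Gamma(21/4, 243/8)
obs 6: x=1/2 → posterior Inverse-Gamma(23/4, 61/2)
obs 7: x=-5 → posterior Inverse-Gamma(25/4, 43)
obs 8: x=2 → posterior Inverse-Gamma(27/4, 45)
obs 9: x=-7 → posterior Inverse-Gamma(29/4, 139/2)
obs 10: x=-4 → posterior Inverse-Gamma(31/4, 155/2)
obs 11: x=7/4 → posterior Inverse-Gamma(33/4, 2529/32)

2529/296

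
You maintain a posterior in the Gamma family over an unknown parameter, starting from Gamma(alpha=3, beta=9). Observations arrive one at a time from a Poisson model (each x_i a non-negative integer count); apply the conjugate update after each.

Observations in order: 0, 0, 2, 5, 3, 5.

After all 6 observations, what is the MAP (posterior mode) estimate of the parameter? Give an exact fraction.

17/15

obs 1: x=0 → posterior Gamma(3, 10)
obs 2: x=0 → posterior Gamma(3, 11)
obs 3: x=2 → posterior Gamma(5, 12)
obs 4: x=5 → posterior Gamma(10, 13)
obs 5: x=3 → posterior Gamma(13, 14)
obs 6: x=5 → posterior Gamma(18, 15)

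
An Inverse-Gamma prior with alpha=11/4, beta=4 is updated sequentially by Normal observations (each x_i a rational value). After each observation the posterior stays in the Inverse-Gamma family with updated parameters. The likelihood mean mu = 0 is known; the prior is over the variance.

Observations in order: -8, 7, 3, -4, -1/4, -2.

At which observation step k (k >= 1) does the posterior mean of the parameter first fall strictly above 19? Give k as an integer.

k = 2

obs 1: x=-8 → posterior Inverse-Gamma(13/4, 36)
obs 2: x=7 → posterior Inverse-Gamma(15/4, 121/2)
obs 3: x=3 → posterior Inverse-Gamma(17/4, 65)
obs 4: x=-4 → posterior Inverse-Gamma(19/4, 73)
obs 5: x=-1/4 → posterior Inverse-Gamma(21/4, 2337/32)
obs 6: x=-2 → posterior Inverse-Gamma(23/4, 2401/32)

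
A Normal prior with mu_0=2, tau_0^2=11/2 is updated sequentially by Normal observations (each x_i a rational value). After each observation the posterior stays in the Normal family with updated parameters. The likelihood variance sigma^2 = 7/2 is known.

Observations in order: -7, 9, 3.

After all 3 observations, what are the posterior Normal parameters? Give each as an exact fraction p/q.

obs 1: x=-7 → posterior Normal(-7/2, 77/36)
obs 2: x=9 → posterior Normal(36/29, 77/58)
obs 3: x=3 → posterior Normal(69/40, 77/80)

mu_0=69/40, tau_0^2=77/80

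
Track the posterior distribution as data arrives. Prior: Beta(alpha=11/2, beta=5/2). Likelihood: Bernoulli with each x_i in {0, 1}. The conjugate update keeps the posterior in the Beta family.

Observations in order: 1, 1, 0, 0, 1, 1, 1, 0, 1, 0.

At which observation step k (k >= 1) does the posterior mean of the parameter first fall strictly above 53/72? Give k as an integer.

k = 2

obs 1: x=1 → posterior Beta(13/2, 5/2)
obs 2: x=1 → posterior Beta(15/2, 5/2)
obs 3: x=0 → posterior Beta(15/2, 7/2)
obs 4: x=0 → posterior Beta(15/2, 9/2)
obs 5: x=1 → posterior Beta(17/2, 9/2)
obs 6: x=1 → posterior Beta(19/2, 9/2)
obs 7: x=1 → posterior Beta(21/2, 9/2)
obs 8: x=0 → posterior Beta(21/2, 11/2)
obs 9: x=1 → posterior Beta(23/2, 11/2)
obs 10: x=0 → posterior Beta(23/2, 13/2)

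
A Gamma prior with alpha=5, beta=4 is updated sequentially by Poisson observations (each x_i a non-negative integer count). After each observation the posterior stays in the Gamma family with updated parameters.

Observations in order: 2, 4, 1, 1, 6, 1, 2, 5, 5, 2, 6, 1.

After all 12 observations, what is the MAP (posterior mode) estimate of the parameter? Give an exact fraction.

obs 1: x=2 → posterior Gamma(7, 5)
obs 2: x=4 → posterior Gamma(11, 6)
obs 3: x=1 → posterior Gamma(12, 7)
obs 4: x=1 → posterior Gamma(13, 8)
obs 5: x=6 → posterior Gamma(19, 9)
obs 6: x=1 → posterior Gamma(20, 10)
obs 7: x=2 → posterior Gamma(22, 11)
obs 8: x=5 → posterior Gamma(27, 12)
obs 9: x=5 → posterior Gamma(32, 13)
obs 10: x=2 → posterior Gamma(34, 14)
obs 11: x=6 → posterior Gamma(40, 15)
obs 12: x=1 → posterior Gamma(41, 16)

5/2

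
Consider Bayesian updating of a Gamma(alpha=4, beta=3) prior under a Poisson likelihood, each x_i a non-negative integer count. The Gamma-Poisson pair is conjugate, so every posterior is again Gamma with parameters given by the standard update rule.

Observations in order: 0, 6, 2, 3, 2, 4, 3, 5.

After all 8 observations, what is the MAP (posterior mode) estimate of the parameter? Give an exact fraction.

28/11

obs 1: x=0 → posterior Gamma(4, 4)
obs 2: x=6 → posterior Gamma(10, 5)
obs 3: x=2 → posterior Gamma(12, 6)
obs 4: x=3 → posterior Gamma(15, 7)
obs 5: x=2 → posterior Gamma(17, 8)
obs 6: x=4 → posterior Gamma(21, 9)
obs 7: x=3 → posterior Gamma(24, 10)
obs 8: x=5 → posterior Gamma(29, 11)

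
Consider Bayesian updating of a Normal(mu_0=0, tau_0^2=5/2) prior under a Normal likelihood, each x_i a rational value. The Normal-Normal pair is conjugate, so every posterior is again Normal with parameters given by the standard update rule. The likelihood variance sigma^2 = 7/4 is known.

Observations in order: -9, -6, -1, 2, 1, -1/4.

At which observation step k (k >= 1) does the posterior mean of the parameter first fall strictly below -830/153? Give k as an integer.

obs 1: x=-9 → posterior Normal(-90/17, 35/34)
obs 2: x=-6 → posterior Normal(-50/9, 35/54)
obs 3: x=-1 → posterior Normal(-160/37, 35/74)
obs 4: x=2 → posterior Normal(-140/47, 35/94)
obs 5: x=1 → posterior Normal(-130/57, 35/114)
obs 6: x=-1/4 → posterior Normal(-265/134, 35/134)

k = 2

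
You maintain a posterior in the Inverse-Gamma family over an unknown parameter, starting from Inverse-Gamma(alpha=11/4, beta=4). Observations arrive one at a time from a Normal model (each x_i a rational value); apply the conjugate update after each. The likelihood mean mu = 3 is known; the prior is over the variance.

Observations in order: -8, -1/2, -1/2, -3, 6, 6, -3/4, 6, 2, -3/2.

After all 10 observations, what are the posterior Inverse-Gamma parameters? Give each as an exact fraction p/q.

obs 1: x=-8 → posterior Inverse-Gamma(13/4, 129/2)
obs 2: x=-1/2 → posterior Inverse-Gamma(15/4, 565/8)
obs 3: x=-1/2 → posterior Inverse-Gamma(17/4, 307/4)
obs 4: x=-3 → posterior Inverse-Gamma(19/4, 379/4)
obs 5: x=6 → posterior Inverse-Gamma(21/4, 397/4)
obs 6: x=6 → posterior Inverse-Gamma(23/4, 415/4)
obs 7: x=-3/4 → posterior Inverse-Gamma(25/4, 3545/32)
obs 8: x=6 → posterior Inverse-Gamma(27/4, 3689/32)
obs 9: x=2 → posterior Inverse-Gamma(29/4, 3705/32)
obs 10: x=-3/2 → posterior Inverse-Gamma(31/4, 4029/32)

alpha=31/4, beta=4029/32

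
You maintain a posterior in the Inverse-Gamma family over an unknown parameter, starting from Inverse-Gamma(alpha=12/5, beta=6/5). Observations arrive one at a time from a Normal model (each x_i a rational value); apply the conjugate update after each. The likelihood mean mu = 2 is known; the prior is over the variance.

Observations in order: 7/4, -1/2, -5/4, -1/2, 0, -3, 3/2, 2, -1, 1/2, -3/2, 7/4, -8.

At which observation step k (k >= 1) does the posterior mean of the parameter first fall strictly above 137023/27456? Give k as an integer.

k = 6

obs 1: x=7/4 → posterior Inverse-Gamma(29/10, 197/160)
obs 2: x=-1/2 → posterior Inverse-Gamma(17/5, 697/160)
obs 3: x=-5/4 → posterior Inverse-Gamma(39/10, 771/80)
obs 4: x=-1/2 → posterior Inverse-Gamma(22/5, 1021/80)
obs 5: x=0 → posterior Inverse-Gamma(49/10, 1181/80)
obs 6: x=-3 → posterior Inverse-Gamma(27/5, 2181/80)
obs 7: x=3/2 → posterior Inverse-Gamma(59/10, 2191/80)
obs 8: x=2 → posterior Inverse-Gamma(32/5, 2191/80)
obs 9: x=-1 → posterior Inverse-Gamma(69/10, 2551/80)
obs 10: x=1/2 → posterior Inverse-Gamma(37/5, 2641/80)
obs 11: x=-3/2 → posterior Inverse-Gamma(79/10, 3131/80)
obs 12: x=7/4 → posterior Inverse-Gamma(42/5, 6267/160)
obs 13: x=-8 → posterior Inverse-Gamma(89/10, 14267/160)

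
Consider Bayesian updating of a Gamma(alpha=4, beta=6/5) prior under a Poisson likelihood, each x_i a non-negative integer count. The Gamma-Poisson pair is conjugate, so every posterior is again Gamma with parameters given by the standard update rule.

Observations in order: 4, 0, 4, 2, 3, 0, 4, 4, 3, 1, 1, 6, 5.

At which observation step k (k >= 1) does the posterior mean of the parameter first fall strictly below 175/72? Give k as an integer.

obs 1: x=4 → posterior Gamma(8, 11/5)
obs 2: x=0 → posterior Gamma(8, 16/5)
obs 3: x=4 → posterior Gamma(12, 21/5)
obs 4: x=2 → posterior Gamma(14, 26/5)
obs 5: x=3 → posterior Gamma(17, 31/5)
obs 6: x=0 → posterior Gamma(17, 36/5)
obs 7: x=4 → posterior Gamma(21, 41/5)
obs 8: x=4 → posterior Gamma(25, 46/5)
obs 9: x=3 → posterior Gamma(28, 51/5)
obs 10: x=1 → posterior Gamma(29, 56/5)
obs 11: x=1 → posterior Gamma(30, 61/5)
obs 12: x=6 → posterior Gamma(36, 66/5)
obs 13: x=5 → posterior Gamma(41, 71/5)

k = 6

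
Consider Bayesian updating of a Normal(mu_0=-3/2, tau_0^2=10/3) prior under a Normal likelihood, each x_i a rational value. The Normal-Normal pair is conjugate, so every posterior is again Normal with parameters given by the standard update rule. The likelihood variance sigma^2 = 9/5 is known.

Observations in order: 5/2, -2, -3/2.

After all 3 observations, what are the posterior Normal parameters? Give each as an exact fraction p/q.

obs 1: x=5/2 → posterior Normal(169/154, 90/77)
obs 2: x=-2 → posterior Normal(-31/254, 90/127)
obs 3: x=-3/2 → posterior Normal(-181/354, 30/59)

mu_0=-181/354, tau_0^2=30/59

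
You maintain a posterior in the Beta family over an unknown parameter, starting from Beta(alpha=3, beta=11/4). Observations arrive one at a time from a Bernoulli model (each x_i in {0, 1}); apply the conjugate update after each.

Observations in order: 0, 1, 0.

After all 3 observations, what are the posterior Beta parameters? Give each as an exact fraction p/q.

alpha=4, beta=19/4

obs 1: x=0 → posterior Beta(3, 15/4)
obs 2: x=1 → posterior Beta(4, 15/4)
obs 3: x=0 → posterior Beta(4, 19/4)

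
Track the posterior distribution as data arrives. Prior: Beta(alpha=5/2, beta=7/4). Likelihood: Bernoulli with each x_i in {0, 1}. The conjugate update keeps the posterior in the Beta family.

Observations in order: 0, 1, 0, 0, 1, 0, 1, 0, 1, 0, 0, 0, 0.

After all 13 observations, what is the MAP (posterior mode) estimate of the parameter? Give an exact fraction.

22/61

obs 1: x=0 → posterior Beta(5/2, 11/4)
obs 2: x=1 → posterior Beta(7/2, 11/4)
obs 3: x=0 → posterior Beta(7/2, 15/4)
obs 4: x=0 → posterior Beta(7/2, 19/4)
obs 5: x=1 → posterior Beta(9/2, 19/4)
obs 6: x=0 → posterior Beta(9/2, 23/4)
obs 7: x=1 → posterior Beta(11/2, 23/4)
obs 8: x=0 → posterior Beta(11/2, 27/4)
obs 9: x=1 → posterior Beta(13/2, 27/4)
obs 10: x=0 → posterior Beta(13/2, 31/4)
obs 11: x=0 → posterior Beta(13/2, 35/4)
obs 12: x=0 → posterior Beta(13/2, 39/4)
obs 13: x=0 → posterior Beta(13/2, 43/4)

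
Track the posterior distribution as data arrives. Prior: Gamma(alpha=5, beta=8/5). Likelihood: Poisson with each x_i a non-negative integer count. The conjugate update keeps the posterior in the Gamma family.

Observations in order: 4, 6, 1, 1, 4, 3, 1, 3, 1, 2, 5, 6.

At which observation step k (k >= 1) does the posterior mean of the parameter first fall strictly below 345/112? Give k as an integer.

k = 4

obs 1: x=4 → posterior Gamma(9, 13/5)
obs 2: x=6 → posterior Gamma(15, 18/5)
obs 3: x=1 → posterior Gamma(16, 23/5)
obs 4: x=1 → posterior Gamma(17, 28/5)
obs 5: x=4 → posterior Gamma(21, 33/5)
obs 6: x=3 → posterior Gamma(24, 38/5)
obs 7: x=1 → posterior Gamma(25, 43/5)
obs 8: x=3 → posterior Gamma(28, 48/5)
obs 9: x=1 → posterior Gamma(29, 53/5)
obs 10: x=2 → posterior Gamma(31, 58/5)
obs 11: x=5 → posterior Gamma(36, 63/5)
obs 12: x=6 → posterior Gamma(42, 68/5)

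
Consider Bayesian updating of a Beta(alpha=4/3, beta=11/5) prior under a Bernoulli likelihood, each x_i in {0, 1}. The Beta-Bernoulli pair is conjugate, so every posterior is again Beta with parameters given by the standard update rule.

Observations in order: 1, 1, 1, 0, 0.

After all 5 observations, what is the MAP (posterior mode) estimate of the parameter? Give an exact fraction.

25/49

obs 1: x=1 → posterior Beta(7/3, 11/5)
obs 2: x=1 → posterior Beta(10/3, 11/5)
obs 3: x=1 → posterior Beta(13/3, 11/5)
obs 4: x=0 → posterior Beta(13/3, 16/5)
obs 5: x=0 → posterior Beta(13/3, 21/5)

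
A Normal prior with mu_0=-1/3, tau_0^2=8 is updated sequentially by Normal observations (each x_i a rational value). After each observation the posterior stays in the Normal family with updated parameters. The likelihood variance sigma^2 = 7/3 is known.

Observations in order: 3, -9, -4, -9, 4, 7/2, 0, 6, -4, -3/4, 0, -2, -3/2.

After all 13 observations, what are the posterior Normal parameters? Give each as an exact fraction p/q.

obs 1: x=3 → posterior Normal(209/93, 56/31)
obs 2: x=-9 → posterior Normal(-439/165, 56/55)
obs 3: x=-4 → posterior Normal(-727/237, 56/79)
obs 4: x=-9 → posterior Normal(-1375/309, 56/103)
obs 5: x=4 → posterior Normal(-1087/381, 56/127)
obs 6: x=7/2 → posterior Normal(-835/453, 56/151)
obs 7: x=0 → posterior Normal(-167/105, 8/25)
obs 8: x=6 → posterior Normal(-403/597, 56/199)
obs 9: x=-4 → posterior Normal(-691/669, 56/223)
obs 10: x=-3/4 → posterior Normal(-745/741, 56/247)
obs 11: x=0 → posterior Normal(-745/813, 56/271)
obs 12: x=-2 → posterior Normal(-889/885, 56/295)
obs 13: x=-3/2 → posterior Normal(-997/957, 56/319)

mu_0=-997/957, tau_0^2=56/319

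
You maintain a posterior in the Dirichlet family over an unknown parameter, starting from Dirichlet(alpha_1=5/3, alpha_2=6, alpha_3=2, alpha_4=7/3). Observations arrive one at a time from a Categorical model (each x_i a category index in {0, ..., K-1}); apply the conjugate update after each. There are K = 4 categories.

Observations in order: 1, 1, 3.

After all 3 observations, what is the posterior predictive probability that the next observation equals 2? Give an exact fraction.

obs 1: x=1 → posterior Dirichlet(5/3, 7, 2, 7/3)
obs 2: x=1 → posterior Dirichlet(5/3, 8, 2, 7/3)
obs 3: x=3 → posterior Dirichlet(5/3, 8, 2, 10/3)

2/15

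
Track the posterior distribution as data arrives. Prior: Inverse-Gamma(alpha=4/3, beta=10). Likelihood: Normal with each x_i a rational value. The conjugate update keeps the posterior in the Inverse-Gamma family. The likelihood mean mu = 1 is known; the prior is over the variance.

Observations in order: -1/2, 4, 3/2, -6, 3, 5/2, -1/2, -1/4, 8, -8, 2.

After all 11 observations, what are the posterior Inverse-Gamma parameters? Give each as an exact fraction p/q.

alpha=41/6, beta=3545/32

obs 1: x=-1/2 → posterior Inverse-Gamma(11/6, 89/8)
obs 2: x=4 → posterior Inverse-Gamma(7/3, 125/8)
obs 3: x=3/2 → posterior Inverse-Gamma(17/6, 63/4)
obs 4: x=-6 → posterior Inverse-Gamma(10/3, 161/4)
obs 5: x=3 → posterior Inverse-Gamma(23/6, 169/4)
obs 6: x=5/2 → posterior Inverse-Gamma(13/3, 347/8)
obs 7: x=-1/2 → posterior Inverse-Gamma(29/6, 89/2)
obs 8: x=-1/4 → posterior Inverse-Gamma(16/3, 1449/32)
obs 9: x=8 → posterior Inverse-Gamma(35/6, 2233/32)
obs 10: x=-8 → posterior Inverse-Gamma(19/3, 3529/32)
obs 11: x=2 → posterior Inverse-Gamma(41/6, 3545/32)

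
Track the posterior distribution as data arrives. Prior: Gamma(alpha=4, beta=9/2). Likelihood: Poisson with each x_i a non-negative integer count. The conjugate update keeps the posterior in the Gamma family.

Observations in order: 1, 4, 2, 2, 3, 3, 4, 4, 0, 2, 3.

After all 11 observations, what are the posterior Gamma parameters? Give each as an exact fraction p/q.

obs 1: x=1 → posterior Gamma(5, 11/2)
obs 2: x=4 → posterior Gamma(9, 13/2)
obs 3: x=2 → posterior Gamma(11, 15/2)
obs 4: x=2 → posterior Gamma(13, 17/2)
obs 5: x=3 → posterior Gamma(16, 19/2)
obs 6: x=3 → posterior Gamma(19, 21/2)
obs 7: x=4 → posterior Gamma(23, 23/2)
obs 8: x=4 → posterior Gamma(27, 25/2)
obs 9: x=0 → posterior Gamma(27, 27/2)
obs 10: x=2 → posterior Gamma(29, 29/2)
obs 11: x=3 → posterior Gamma(32, 31/2)

alpha=32, beta=31/2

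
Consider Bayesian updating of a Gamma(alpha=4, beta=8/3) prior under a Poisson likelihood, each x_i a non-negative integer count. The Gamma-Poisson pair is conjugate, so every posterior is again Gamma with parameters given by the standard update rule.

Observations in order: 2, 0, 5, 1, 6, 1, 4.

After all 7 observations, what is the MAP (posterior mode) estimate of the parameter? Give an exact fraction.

66/29

obs 1: x=2 → posterior Gamma(6, 11/3)
obs 2: x=0 → posterior Gamma(6, 14/3)
obs 3: x=5 → posterior Gamma(11, 17/3)
obs 4: x=1 → posterior Gamma(12, 20/3)
obs 5: x=6 → posterior Gamma(18, 23/3)
obs 6: x=1 → posterior Gamma(19, 26/3)
obs 7: x=4 → posterior Gamma(23, 29/3)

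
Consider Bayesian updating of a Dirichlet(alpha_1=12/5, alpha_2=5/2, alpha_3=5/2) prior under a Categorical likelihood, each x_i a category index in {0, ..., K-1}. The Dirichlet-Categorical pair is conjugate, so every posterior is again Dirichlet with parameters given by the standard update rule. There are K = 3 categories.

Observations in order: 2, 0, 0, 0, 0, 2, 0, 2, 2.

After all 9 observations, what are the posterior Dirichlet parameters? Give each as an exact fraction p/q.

obs 1: x=2 → posterior Dirichlet(12/5, 5/2, 7/2)
obs 2: x=0 → posterior Dirichlet(17/5, 5/2, 7/2)
obs 3: x=0 → posterior Dirichlet(22/5, 5/2, 7/2)
obs 4: x=0 → posterior Dirichlet(27/5, 5/2, 7/2)
obs 5: x=0 → posterior Dirichlet(32/5, 5/2, 7/2)
obs 6: x=2 → posterior Dirichlet(32/5, 5/2, 9/2)
obs 7: x=0 → posterior Dirichlet(37/5, 5/2, 9/2)
obs 8: x=2 → posterior Dirichlet(37/5, 5/2, 11/2)
obs 9: x=2 → posterior Dirichlet(37/5, 5/2, 13/2)

alpha_1=37/5, alpha_2=5/2, alpha_3=13/2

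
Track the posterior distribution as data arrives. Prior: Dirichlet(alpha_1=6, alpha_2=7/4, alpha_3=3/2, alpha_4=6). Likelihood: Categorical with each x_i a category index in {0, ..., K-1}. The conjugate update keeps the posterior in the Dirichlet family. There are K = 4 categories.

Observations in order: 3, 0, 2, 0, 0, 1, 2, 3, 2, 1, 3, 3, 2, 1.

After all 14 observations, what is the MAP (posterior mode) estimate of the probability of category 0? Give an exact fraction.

obs 1: x=3 → posterior Dirichlet(6, 7/4, 3/2, 7)
obs 2: x=0 → posterior Dirichlet(7, 7/4, 3/2, 7)
obs 3: x=2 → posterior Dirichlet(7, 7/4, 5/2, 7)
obs 4: x=0 → posterior Dirichlet(8, 7/4, 5/2, 7)
obs 5: x=0 → posterior Dirichlet(9, 7/4, 5/2, 7)
obs 6: x=1 → posterior Dirichlet(9, 11/4, 5/2, 7)
obs 7: x=2 → posterior Dirichlet(9, 11/4, 7/2, 7)
obs 8: x=3 → posterior Dirichlet(9, 11/4, 7/2, 8)
obs 9: x=2 → posterior Dirichlet(9, 11/4, 9/2, 8)
obs 10: x=1 → posterior Dirichlet(9, 15/4, 9/2, 8)
obs 11: x=3 → posterior Dirichlet(9, 15/4, 9/2, 9)
obs 12: x=3 → posterior Dirichlet(9, 15/4, 9/2, 10)
obs 13: x=2 → posterior Dirichlet(9, 15/4, 11/2, 10)
obs 14: x=1 → posterior Dirichlet(9, 19/4, 11/2, 10)

32/101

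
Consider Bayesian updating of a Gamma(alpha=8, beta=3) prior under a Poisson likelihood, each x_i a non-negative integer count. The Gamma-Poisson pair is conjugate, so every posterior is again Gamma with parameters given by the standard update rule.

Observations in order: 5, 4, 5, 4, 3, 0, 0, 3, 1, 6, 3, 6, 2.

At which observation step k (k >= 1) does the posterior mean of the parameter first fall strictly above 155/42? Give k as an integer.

obs 1: x=5 → posterior Gamma(13, 4)
obs 2: x=4 → posterior Gamma(17, 5)
obs 3: x=5 → posterior Gamma(22, 6)
obs 4: x=4 → posterior Gamma(26, 7)
obs 5: x=3 → posterior Gamma(29, 8)
obs 6: x=0 → posterior Gamma(29, 9)
obs 7: x=0 → posterior Gamma(29, 10)
obs 8: x=3 → posterior Gamma(32, 11)
obs 9: x=1 → posterior Gamma(33, 12)
obs 10: x=6 → posterior Gamma(39, 13)
obs 11: x=3 → posterior Gamma(42, 14)
obs 12: x=6 → posterior Gamma(48, 15)
obs 13: x=2 → posterior Gamma(50, 16)

k = 4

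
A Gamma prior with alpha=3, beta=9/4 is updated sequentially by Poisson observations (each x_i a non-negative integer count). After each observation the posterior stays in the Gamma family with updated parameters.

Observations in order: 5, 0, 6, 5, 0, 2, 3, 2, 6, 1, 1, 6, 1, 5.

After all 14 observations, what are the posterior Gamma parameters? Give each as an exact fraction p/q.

obs 1: x=5 → posterior Gamma(8, 13/4)
obs 2: x=0 → posterior Gamma(8, 17/4)
obs 3: x=6 → posterior Gamma(14, 21/4)
obs 4: x=5 → posterior Gamma(19, 25/4)
obs 5: x=0 → posterior Gamma(19, 29/4)
obs 6: x=2 → posterior Gamma(21, 33/4)
obs 7: x=3 → posterior Gamma(24, 37/4)
obs 8: x=2 → posterior Gamma(26, 41/4)
obs 9: x=6 → posterior Gamma(32, 45/4)
obs 10: x=1 → posterior Gamma(33, 49/4)
obs 11: x=1 → posterior Gamma(34, 53/4)
obs 12: x=6 → posterior Gamma(40, 57/4)
obs 13: x=1 → posterior Gamma(41, 61/4)
obs 14: x=5 → posterior Gamma(46, 65/4)

alpha=46, beta=65/4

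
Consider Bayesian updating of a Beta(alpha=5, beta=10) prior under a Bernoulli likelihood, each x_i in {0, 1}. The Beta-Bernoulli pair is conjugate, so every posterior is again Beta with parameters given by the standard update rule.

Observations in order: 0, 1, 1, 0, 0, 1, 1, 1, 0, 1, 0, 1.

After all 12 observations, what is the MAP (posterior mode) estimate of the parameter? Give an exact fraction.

11/25

obs 1: x=0 → posterior Beta(5, 11)
obs 2: x=1 → posterior Beta(6, 11)
obs 3: x=1 → posterior Beta(7, 11)
obs 4: x=0 → posterior Beta(7, 12)
obs 5: x=0 → posterior Beta(7, 13)
obs 6: x=1 → posterior Beta(8, 13)
obs 7: x=1 → posterior Beta(9, 13)
obs 8: x=1 → posterior Beta(10, 13)
obs 9: x=0 → posterior Beta(10, 14)
obs 10: x=1 → posterior Beta(11, 14)
obs 11: x=0 → posterior Beta(11, 15)
obs 12: x=1 → posterior Beta(12, 15)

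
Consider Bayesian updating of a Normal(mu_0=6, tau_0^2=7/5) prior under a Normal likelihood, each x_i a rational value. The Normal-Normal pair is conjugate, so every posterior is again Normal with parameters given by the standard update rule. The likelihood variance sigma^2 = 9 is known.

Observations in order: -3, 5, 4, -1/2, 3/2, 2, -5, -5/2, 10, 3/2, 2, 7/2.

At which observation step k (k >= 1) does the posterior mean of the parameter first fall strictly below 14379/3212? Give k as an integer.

k = 4

obs 1: x=-3 → posterior Normal(249/52, 63/52)
obs 2: x=5 → posterior Normal(284/59, 63/59)
obs 3: x=4 → posterior Normal(52/11, 21/22)
obs 4: x=-1/2 → posterior Normal(617/146, 63/73)
obs 5: x=3/2 → posterior Normal(319/80, 63/80)
obs 6: x=2 → posterior Normal(111/29, 21/29)
obs 7: x=-5 → posterior Normal(149/47, 63/94)
obs 8: x=-5/2 → posterior Normal(561/202, 63/101)
obs 9: x=10 → posterior Normal(701/216, 7/12)
obs 10: x=3/2 → posterior Normal(361/115, 63/115)
obs 11: x=2 → posterior Normal(375/122, 63/122)
obs 12: x=7/2 → posterior Normal(799/258, 21/43)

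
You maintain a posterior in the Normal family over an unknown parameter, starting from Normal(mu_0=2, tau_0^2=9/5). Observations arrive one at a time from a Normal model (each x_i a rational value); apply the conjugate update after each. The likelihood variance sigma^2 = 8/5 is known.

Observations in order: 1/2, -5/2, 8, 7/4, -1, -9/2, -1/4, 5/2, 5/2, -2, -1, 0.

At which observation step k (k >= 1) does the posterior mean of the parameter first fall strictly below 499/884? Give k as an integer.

k = 2

obs 1: x=1/2 → posterior Normal(41/34, 72/85)
obs 2: x=-5/2 → posterior Normal(-1/13, 36/65)
obs 3: x=8 → posterior Normal(2, 72/175)
obs 4: x=7/4 → posterior Normal(343/176, 18/55)
obs 5: x=-1 → posterior Normal(307/212, 72/265)
obs 6: x=-9/2 → posterior Normal(145/248, 36/155)
obs 7: x=-1/4 → posterior Normal(34/71, 72/355)
obs 8: x=5/2 → posterior Normal(113/160, 9/50)
obs 9: x=5/2 → posterior Normal(79/89, 72/445)
obs 10: x=-2 → posterior Normal(61/98, 36/245)
obs 11: x=-1 → posterior Normal(52/107, 72/535)
obs 12: x=0 → posterior Normal(13/29, 18/145)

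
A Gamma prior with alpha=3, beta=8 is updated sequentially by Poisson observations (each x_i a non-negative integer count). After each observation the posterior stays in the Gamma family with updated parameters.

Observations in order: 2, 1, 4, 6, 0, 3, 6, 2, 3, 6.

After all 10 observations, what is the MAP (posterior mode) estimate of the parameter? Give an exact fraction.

obs 1: x=2 → posterior Gamma(5, 9)
obs 2: x=1 → posterior Gamma(6, 10)
obs 3: x=4 → posterior Gamma(10, 11)
obs 4: x=6 → posterior Gamma(16, 12)
obs 5: x=0 → posterior Gamma(16, 13)
obs 6: x=3 → posterior Gamma(19, 14)
obs 7: x=6 → posterior Gamma(25, 15)
obs 8: x=2 → posterior Gamma(27, 16)
obs 9: x=3 → posterior Gamma(30, 17)
obs 10: x=6 → posterior Gamma(36, 18)

35/18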